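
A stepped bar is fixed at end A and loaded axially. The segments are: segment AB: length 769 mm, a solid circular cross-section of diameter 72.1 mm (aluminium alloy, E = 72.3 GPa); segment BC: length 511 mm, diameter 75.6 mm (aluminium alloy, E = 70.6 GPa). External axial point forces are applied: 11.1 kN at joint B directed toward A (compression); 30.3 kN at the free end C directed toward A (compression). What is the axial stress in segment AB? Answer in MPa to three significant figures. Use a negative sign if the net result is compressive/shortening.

Internal axial forces (sectioning from the free end, tension +): N_BC = -30.3 kN, N_AB = -41.4 kN.
A_AB = 4083 mm².
σ_AB = N_AB/A_AB = -41400/4083 = -10.14 MPa.

-10.1 MPa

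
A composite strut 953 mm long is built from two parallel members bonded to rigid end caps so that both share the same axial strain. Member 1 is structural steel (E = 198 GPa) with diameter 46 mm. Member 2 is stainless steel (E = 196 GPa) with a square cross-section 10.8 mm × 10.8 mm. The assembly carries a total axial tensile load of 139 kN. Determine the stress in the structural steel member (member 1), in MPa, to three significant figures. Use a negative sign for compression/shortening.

A_1 = 1662 mm².
A_2 = 116.6 mm².
Equal strain + equilibrium ⇒ each member carries load in proportion to AE: A₁E₁ = 329100000 N, A₂E₂ = 22860000 N, ΣAE = 351900000 N.
σ₁ = P·E₁/ΣAE = 139000·198000/351900000 = 78.21 MPa.

78.2 MPa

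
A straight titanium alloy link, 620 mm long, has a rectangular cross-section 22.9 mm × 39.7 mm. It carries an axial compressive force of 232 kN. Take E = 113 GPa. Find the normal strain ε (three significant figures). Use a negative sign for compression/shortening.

A = 909.1 mm².
σ = N/A = -255.2 MPa; ε = σ/E = -255.2/113000 = -2.258e-03.

-0.00226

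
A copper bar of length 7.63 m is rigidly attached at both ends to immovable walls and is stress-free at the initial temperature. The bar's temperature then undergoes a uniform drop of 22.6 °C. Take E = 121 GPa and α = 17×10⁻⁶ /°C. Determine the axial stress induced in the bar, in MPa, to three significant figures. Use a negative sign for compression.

Free thermal expansion αLΔT = 17e-6 · 7630 · -22.6 = -2.931 mm.
The walls impose strain ε = −(-2.931)/7630 = 3.8420e-04; σ = Eε = 121000 · 3.8420e-04 = 46.49 MPa.

46.5 MPa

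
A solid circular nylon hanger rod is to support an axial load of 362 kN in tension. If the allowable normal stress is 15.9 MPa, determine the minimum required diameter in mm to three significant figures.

170 mm

Required area A ≥ P/σ_allow = 362000/15.9 = 22770 mm².
For a solid circular section, d ≥ √(4A/π) = 170.3 mm.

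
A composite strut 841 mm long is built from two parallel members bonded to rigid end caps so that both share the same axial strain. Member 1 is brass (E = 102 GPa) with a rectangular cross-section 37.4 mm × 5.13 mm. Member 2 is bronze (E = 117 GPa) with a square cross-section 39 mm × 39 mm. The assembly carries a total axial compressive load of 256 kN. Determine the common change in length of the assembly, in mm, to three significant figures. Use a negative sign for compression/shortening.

-1.09 mm

A_1 = 191.9 mm².
A_2 = 1521 mm².
Equal strain + equilibrium ⇒ each member carries load in proportion to AE: A₁E₁ = 19570000 N, A₂E₂ = 178000000 N, ΣAE = 197500000 N.
δ = PL/ΣAE = -256000·841/197500000 = -1.09 mm.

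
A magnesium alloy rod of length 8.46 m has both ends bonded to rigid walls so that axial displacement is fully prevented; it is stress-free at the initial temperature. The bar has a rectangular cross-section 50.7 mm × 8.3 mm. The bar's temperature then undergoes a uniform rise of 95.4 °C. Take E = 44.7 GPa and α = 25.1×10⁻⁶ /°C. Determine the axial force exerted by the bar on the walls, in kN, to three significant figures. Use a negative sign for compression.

-45.0 kN

Free thermal expansion αLΔT = 25.1e-6 · 8460 · 95.4 = 20.26 mm.
The walls impose strain ε = −(20.26)/8460 = -2.3945e-03; σ = Eε = 44700 · -2.3945e-03 = -107 MPa.
Wall reaction R = σ·A = -107·420.8 = -45040 N = -45.04 kN.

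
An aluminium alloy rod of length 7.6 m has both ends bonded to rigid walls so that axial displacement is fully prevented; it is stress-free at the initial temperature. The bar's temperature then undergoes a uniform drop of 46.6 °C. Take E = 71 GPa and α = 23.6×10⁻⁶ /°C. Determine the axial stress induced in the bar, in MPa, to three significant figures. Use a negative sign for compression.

78.1 MPa

Free thermal expansion αLΔT = 23.6e-6 · 7600 · -46.6 = -8.358 mm.
The walls impose strain ε = −(-8.358)/7600 = 1.0998e-03; σ = Eε = 71000 · 1.0998e-03 = 78.08 MPa.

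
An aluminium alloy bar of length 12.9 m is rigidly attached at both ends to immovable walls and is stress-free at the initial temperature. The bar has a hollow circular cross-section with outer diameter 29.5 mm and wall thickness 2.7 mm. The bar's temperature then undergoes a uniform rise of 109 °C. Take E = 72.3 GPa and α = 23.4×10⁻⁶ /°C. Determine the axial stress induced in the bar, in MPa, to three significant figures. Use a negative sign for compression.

-184 MPa

Free thermal expansion αLΔT = 23.4e-6 · 12900 · 109 = 32.9 mm.
The walls impose strain ε = −(32.9)/12900 = -2.5506e-03; σ = Eε = 72300 · -2.5506e-03 = -184.4 MPa.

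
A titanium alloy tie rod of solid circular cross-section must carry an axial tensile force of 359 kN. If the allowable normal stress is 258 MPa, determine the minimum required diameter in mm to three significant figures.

42.1 mm

Required area A ≥ P/σ_allow = 359000/258 = 1391 mm².
For a solid circular section, d ≥ √(4A/π) = 42.09 mm.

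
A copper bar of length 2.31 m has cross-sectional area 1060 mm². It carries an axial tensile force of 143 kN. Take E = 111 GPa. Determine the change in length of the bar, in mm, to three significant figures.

2.81 mm

δ_mech = NL/(AE) = 143000·2310/(1060·111000) = 2.807 mm.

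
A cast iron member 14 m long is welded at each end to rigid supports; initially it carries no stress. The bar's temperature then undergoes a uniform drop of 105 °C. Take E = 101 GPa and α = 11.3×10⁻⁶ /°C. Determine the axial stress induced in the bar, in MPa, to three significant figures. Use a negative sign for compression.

120 MPa

Free thermal expansion αLΔT = 11.3e-6 · 14000 · -105 = -16.61 mm.
The walls impose strain ε = −(-16.61)/14000 = 1.1865e-03; σ = Eε = 101000 · 1.1865e-03 = 119.8 MPa.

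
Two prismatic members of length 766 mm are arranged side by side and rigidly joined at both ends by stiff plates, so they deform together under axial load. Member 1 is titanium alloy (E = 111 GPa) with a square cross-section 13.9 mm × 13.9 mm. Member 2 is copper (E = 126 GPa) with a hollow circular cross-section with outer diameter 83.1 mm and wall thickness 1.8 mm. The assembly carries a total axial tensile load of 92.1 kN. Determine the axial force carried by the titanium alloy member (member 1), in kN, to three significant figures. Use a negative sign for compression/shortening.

24.9 kN

A_1 = 193.2 mm².
A_2 = 459.7 mm².
Equal strain + equilibrium ⇒ each member carries load in proportion to AE: A₁E₁ = 21450000 N, A₂E₂ = 57930000 N, ΣAE = 79370000 N.
F₁ = P·A₁E₁/ΣAE = 92100·21450000/79370000 = 24880 N.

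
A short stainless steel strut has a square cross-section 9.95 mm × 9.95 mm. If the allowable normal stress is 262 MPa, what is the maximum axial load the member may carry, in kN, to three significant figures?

25.9 kN

A = 99 mm².
P_max = σ_allow · A = 262 · 99 = 25940 N = 25.94 kN.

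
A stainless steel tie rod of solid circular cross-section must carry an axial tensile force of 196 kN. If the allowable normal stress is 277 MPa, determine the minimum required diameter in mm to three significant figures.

30.0 mm

Required area A ≥ P/σ_allow = 196000/277 = 707.6 mm².
For a solid circular section, d ≥ √(4A/π) = 30.02 mm.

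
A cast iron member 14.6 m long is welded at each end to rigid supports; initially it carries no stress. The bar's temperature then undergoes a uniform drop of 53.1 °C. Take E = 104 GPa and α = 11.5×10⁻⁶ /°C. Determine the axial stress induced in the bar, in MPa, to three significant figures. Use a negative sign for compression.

63.5 MPa

Free thermal expansion αLΔT = 11.5e-6 · 14600 · -53.1 = -8.915 mm.
The walls impose strain ε = −(-8.915)/14600 = 6.1065e-04; σ = Eε = 104000 · 6.1065e-04 = 63.51 MPa.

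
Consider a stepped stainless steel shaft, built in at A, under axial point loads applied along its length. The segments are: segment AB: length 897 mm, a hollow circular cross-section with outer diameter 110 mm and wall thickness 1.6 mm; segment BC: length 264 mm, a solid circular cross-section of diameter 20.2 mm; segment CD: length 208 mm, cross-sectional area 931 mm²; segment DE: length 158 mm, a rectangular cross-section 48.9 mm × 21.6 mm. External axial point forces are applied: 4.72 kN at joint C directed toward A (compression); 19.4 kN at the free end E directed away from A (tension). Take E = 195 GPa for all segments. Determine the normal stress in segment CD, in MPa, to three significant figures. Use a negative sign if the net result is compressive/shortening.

20.8 MPa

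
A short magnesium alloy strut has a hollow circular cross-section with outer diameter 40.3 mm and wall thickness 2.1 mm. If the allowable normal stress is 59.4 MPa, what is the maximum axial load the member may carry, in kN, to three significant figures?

15.0 kN

A = 252 mm².
P_max = σ_allow · A = 59.4 · 252 = 14970 N = 14.97 kN.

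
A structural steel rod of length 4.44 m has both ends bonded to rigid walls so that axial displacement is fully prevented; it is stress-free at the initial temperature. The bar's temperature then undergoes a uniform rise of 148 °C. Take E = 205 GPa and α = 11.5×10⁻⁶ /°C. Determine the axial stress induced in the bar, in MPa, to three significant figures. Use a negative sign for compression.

-349 MPa

Free thermal expansion αLΔT = 11.5e-6 · 4440 · 148 = 7.557 mm.
The walls impose strain ε = −(7.557)/4440 = -1.7020e-03; σ = Eε = 205000 · -1.7020e-03 = -348.9 MPa.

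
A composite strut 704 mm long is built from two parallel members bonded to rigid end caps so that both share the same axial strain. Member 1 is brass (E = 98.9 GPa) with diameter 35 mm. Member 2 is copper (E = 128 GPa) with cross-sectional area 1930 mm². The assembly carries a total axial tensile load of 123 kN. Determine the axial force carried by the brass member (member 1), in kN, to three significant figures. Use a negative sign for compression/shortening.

A_1 = 962.1 mm².
Equal strain + equilibrium ⇒ each member carries load in proportion to AE: A₁E₁ = 95150000 N, A₂E₂ = 247000000 N, ΣAE = 342200000 N.
F₁ = P·A₁E₁/ΣAE = 123000·95150000/342200000 = 34200 N.

34.2 kN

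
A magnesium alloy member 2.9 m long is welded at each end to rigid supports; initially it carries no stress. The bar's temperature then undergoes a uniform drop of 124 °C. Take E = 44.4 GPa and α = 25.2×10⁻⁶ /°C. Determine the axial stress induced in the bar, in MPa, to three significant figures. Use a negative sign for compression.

139 MPa

Free thermal expansion αLΔT = 25.2e-6 · 2900 · -124 = -9.062 mm.
The walls impose strain ε = −(-9.062)/2900 = 3.1248e-03; σ = Eε = 44400 · 3.1248e-03 = 138.7 MPa.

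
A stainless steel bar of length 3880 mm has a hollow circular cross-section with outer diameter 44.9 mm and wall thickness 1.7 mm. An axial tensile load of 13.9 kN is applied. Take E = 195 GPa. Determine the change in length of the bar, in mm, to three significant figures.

A = 230.7 mm².
δ_mech = NL/(AE) = 13900·3880/(230.7·195000) = 1.199 mm.

1.20 mm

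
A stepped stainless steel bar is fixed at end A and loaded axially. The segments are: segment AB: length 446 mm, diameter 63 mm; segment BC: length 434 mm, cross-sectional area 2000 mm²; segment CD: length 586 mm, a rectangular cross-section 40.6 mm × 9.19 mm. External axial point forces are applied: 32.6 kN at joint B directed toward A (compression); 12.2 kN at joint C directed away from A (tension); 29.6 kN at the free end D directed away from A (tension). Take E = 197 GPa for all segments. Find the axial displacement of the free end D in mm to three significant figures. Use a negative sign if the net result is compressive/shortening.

Internal axial forces (sectioning from the free end, tension +): N_CD = 29.6 kN, N_BC = 41.8 kN, N_AB = 9.2 kN.
A_AB = 3117 mm².
A_CD = 373.1 mm².
δ_AB = 9200·446/(3117·197000) = 0.006682 mm
δ_BC = 41800·434/(2000·197000) = 0.04604 mm
δ_CD = 29600·586/(373.1·197000) = 0.236 mm
δ = Σδ_i = 0.2887 mm.

0.289 mm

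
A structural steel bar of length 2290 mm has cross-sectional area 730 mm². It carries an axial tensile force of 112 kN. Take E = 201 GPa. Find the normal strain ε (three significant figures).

σ = N/A = 153.4 MPa; ε = σ/E = 153.4/201000 = 7.633e-04.

7.63e-04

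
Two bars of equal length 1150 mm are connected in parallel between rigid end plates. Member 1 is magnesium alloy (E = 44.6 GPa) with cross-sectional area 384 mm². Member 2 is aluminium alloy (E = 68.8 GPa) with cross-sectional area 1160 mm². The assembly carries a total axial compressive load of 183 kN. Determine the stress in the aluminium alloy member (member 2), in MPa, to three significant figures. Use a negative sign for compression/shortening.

-130 MPa

Equal strain + equilibrium ⇒ each member carries load in proportion to AE: A₁E₁ = 17130000 N, A₂E₂ = 79810000 N, ΣAE = 96930000 N.
σ₂ = P·E₂/ΣAE = -183000·68800/96930000 = -129.9 MPa.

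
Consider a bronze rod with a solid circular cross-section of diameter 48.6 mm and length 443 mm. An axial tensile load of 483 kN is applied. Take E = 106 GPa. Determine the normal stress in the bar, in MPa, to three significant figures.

A = 1855 mm².
σ = N/A = 483000/1855 = 260.4 MPa.

260 MPa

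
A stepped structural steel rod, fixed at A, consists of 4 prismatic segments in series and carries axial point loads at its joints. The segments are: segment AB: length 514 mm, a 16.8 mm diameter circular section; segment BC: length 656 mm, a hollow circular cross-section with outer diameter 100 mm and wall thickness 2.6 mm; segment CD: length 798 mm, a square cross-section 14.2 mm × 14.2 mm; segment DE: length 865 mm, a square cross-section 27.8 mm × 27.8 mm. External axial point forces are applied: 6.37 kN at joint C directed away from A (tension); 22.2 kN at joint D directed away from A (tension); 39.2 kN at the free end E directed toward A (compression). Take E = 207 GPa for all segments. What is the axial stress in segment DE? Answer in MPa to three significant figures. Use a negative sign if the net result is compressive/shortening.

-50.7 MPa

Internal axial forces (sectioning from the free end, tension +): N_DE = -39.2 kN, N_CD = -17 kN, N_BC = -10.63 kN, N_AB = -10.63 kN.
A_DE = 772.8 mm².
σ_DE = N_DE/A_DE = -39200/772.8 = -50.72 MPa.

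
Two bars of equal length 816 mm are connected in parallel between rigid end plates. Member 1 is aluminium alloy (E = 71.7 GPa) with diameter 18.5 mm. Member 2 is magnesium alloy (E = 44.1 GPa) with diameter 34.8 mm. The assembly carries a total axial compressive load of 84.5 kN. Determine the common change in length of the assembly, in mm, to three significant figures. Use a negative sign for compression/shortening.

A_1 = 268.8 mm².
A_2 = 951.1 mm².
Equal strain + equilibrium ⇒ each member carries load in proportion to AE: A₁E₁ = 19270000 N, A₂E₂ = 41950000 N, ΣAE = 61220000 N.
δ = PL/ΣAE = -84500·816/61220000 = -1.126 mm.

-1.13 mm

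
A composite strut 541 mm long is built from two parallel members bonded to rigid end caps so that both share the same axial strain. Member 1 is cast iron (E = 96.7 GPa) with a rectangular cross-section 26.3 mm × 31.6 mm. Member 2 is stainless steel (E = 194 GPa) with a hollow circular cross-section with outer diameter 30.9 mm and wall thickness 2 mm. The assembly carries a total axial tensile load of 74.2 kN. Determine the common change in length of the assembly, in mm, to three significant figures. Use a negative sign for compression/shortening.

A_1 = 831.1 mm².
A_2 = 181.6 mm².
Equal strain + equilibrium ⇒ each member carries load in proportion to AE: A₁E₁ = 80370000 N, A₂E₂ = 35230000 N, ΣAE = 115600000 N.
δ = PL/ΣAE = 74200·541/115600000 = 0.3473 mm.

0.347 mm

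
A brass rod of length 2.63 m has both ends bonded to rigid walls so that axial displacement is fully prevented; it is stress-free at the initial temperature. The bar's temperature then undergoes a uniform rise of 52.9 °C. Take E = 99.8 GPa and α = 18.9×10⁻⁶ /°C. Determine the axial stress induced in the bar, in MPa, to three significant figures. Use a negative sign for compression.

-99.8 MPa

Free thermal expansion αLΔT = 18.9e-6 · 2630 · 52.9 = 2.63 mm.
The walls impose strain ε = −(2.63)/2630 = -9.9981e-04; σ = Eε = 99800 · -9.9981e-04 = -99.78 MPa.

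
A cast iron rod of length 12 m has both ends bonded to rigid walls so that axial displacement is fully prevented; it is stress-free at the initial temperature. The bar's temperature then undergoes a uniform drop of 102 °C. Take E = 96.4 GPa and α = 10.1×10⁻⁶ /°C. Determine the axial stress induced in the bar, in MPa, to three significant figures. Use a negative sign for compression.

Free thermal expansion αLΔT = 10.1e-6 · 12000 · -102 = -12.36 mm.
The walls impose strain ε = −(-12.36)/12000 = 1.0302e-03; σ = Eε = 96400 · 1.0302e-03 = 99.31 MPa.

99.3 MPa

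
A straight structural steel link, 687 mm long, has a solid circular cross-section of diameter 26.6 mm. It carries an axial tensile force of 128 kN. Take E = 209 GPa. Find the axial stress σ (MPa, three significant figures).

230 MPa

A = 555.7 mm².
σ = N/A = 128000/555.7 = 230.3 MPa.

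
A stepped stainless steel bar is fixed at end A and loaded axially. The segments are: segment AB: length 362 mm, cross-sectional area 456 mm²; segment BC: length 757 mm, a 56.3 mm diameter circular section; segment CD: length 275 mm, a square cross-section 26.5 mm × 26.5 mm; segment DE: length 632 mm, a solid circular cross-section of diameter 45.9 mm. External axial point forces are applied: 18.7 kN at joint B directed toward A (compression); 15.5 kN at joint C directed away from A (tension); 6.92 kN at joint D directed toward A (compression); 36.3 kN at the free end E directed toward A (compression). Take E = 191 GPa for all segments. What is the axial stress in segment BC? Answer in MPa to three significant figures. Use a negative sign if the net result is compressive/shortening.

Internal axial forces (sectioning from the free end, tension +): N_DE = -36.3 kN, N_CD = -43.22 kN, N_BC = -27.72 kN, N_AB = -46.42 kN.
A_BC = 2489 mm².
σ_BC = N_BC/A_BC = -27720/2489 = -11.13 MPa.

-11.1 MPa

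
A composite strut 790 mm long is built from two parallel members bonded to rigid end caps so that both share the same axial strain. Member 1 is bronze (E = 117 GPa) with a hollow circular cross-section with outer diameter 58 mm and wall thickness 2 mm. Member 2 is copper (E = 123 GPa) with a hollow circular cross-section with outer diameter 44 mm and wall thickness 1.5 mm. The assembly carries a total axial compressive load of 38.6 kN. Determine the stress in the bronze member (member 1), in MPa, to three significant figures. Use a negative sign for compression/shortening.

-68.6 MPa

A_1 = 351.9 mm².
A_2 = 200.3 mm².
Equal strain + equilibrium ⇒ each member carries load in proportion to AE: A₁E₁ = 41170000 N, A₂E₂ = 24630000 N, ΣAE = 65800000 N.
σ₁ = P·E₁/ΣAE = -38600·117000/65800000 = -68.63 MPa.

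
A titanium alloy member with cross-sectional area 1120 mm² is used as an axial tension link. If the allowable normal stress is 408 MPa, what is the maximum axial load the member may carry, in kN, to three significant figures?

457 kN

P_max = σ_allow · A = 408 · 1120 = 457000 N = 457 kN.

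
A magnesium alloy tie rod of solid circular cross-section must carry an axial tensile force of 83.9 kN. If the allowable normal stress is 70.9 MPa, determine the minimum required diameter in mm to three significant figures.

Required area A ≥ P/σ_allow = 83900/70.9 = 1183 mm².
For a solid circular section, d ≥ √(4A/π) = 38.82 mm.

38.8 mm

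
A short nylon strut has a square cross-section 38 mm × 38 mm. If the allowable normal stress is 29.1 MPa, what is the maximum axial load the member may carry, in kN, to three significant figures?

42.0 kN

A = 1444 mm².
P_max = σ_allow · A = 29.1 · 1444 = 42020 N = 42.02 kN.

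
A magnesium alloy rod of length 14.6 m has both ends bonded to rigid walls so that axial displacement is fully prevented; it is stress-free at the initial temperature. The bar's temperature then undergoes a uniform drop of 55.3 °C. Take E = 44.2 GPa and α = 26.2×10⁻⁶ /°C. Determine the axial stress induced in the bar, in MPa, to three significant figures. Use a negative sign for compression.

64.0 MPa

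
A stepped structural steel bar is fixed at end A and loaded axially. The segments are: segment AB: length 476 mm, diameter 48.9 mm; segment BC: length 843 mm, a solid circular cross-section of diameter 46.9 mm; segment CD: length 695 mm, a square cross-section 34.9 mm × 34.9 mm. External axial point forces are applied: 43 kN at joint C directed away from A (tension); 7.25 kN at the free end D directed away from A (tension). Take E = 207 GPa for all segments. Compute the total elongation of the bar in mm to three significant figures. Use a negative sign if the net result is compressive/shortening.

0.200 mm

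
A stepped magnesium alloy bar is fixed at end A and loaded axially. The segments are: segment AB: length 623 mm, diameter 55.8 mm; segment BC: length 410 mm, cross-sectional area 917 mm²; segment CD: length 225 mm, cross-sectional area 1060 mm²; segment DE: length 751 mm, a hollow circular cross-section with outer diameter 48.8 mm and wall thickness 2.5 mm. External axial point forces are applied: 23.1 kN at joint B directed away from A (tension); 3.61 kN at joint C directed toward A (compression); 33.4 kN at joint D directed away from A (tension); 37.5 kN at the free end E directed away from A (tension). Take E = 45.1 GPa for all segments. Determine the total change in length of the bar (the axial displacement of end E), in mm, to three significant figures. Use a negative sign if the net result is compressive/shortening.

Internal axial forces (sectioning from the free end, tension +): N_DE = 37.5 kN, N_CD = 70.9 kN, N_BC = 67.29 kN, N_AB = 90.39 kN.
A_AB = 2445 mm².
A_DE = 363.6 mm².
δ_AB = 90390·623/(2445·45100) = 0.5106 mm
δ_BC = 67290·410/(917·45100) = 0.6671 mm
δ_CD = 70900·225/(1060·45100) = 0.3337 mm
δ_DE = 37500·751/(363.6·45100) = 1.717 mm
δ = Σδ_i = 3.229 mm.

3.23 mm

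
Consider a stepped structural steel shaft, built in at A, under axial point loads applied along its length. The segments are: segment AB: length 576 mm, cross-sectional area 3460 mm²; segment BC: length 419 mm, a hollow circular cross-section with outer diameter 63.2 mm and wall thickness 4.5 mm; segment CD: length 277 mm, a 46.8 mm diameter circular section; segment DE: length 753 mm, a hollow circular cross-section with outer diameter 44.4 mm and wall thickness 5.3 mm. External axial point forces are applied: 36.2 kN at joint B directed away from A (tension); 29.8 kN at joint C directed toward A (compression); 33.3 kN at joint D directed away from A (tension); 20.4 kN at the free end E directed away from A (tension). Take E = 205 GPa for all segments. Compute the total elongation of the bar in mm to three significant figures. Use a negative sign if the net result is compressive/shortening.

0.265 mm

Internal axial forces (sectioning from the free end, tension +): N_DE = 20.4 kN, N_CD = 53.7 kN, N_BC = 23.9 kN, N_AB = 60.1 kN.
A_BC = 829.9 mm².
A_CD = 1720 mm².
A_DE = 651 mm².
δ_AB = 60100·576/(3460·205000) = 0.04881 mm
δ_BC = 23900·419/(829.9·205000) = 0.05887 mm
δ_CD = 53700·277/(1720·205000) = 0.04218 mm
δ_DE = 20400·753/(651·205000) = 0.1151 mm
δ = Σδ_i = 0.2649 mm.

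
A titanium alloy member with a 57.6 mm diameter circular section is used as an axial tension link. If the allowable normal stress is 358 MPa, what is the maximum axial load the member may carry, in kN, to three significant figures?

933 kN

A = 2606 mm².
P_max = σ_allow · A = 358 · 2606 = 932900 N = 932.9 kN.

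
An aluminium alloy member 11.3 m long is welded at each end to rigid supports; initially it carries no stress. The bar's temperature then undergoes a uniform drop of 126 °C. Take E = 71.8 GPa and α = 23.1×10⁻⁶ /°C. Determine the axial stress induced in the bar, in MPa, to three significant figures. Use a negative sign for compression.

Free thermal expansion αLΔT = 23.1e-6 · 11300 · -126 = -32.89 mm.
The walls impose strain ε = −(-32.89)/11300 = 2.9106e-03; σ = Eε = 71800 · 2.9106e-03 = 209 MPa.

209 MPa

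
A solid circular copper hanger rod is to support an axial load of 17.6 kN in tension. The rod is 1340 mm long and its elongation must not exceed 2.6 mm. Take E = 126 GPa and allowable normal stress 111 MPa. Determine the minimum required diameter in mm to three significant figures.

14.2 mm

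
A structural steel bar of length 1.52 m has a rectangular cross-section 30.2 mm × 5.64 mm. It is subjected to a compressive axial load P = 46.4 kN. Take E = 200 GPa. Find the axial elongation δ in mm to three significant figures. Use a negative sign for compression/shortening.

A = 170.3 mm².
δ_mech = NL/(AE) = -46400·1520/(170.3·200000) = -2.07 mm.

-2.07 mm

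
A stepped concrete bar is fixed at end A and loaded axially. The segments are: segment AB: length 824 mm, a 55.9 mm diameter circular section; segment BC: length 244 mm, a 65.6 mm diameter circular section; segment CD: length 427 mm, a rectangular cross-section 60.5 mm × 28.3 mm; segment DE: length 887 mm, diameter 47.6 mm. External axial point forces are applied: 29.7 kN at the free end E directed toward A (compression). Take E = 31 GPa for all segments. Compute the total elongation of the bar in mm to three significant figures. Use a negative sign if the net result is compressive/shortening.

Internal axial forces (sectioning from the free end, tension +): N_DE = -29.7 kN, N_CD = -29.7 kN, N_BC = -29.7 kN, N_AB = -29.7 kN.
A_AB = 2454 mm².
A_BC = 3380 mm².
A_CD = 1712 mm².
A_DE = 1780 mm².
δ_AB = -29700·824/(2454·31000) = -0.3217 mm
δ_BC = -29700·244/(3380·31000) = -0.06917 mm
δ_CD = -29700·427/(1712·31000) = -0.2389 mm
δ_DE = -29700·887/(1780·31000) = -0.4775 mm
δ = Σδ_i = -1.107 mm.

-1.11 mm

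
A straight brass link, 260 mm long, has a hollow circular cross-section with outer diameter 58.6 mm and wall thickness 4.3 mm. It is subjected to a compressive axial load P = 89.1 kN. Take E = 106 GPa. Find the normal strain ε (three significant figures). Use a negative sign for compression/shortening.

-0.00115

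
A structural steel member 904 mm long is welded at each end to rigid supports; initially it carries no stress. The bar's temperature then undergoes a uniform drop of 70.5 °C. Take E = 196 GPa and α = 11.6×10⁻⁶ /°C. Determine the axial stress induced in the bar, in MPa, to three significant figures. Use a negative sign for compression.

Free thermal expansion αLΔT = 11.6e-6 · 904 · -70.5 = -0.7393 mm.
The walls impose strain ε = −(-0.7393)/904 = 8.1780e-04; σ = Eε = 196000 · 8.1780e-04 = 160.3 MPa.

160 MPa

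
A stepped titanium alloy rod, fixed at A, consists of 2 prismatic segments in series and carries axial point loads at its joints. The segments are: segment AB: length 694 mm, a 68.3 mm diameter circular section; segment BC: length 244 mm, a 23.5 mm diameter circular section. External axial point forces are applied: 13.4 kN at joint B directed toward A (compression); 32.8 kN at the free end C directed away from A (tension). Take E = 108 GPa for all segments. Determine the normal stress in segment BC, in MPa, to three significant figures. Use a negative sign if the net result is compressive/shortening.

Internal axial forces (sectioning from the free end, tension +): N_BC = 32.8 kN, N_AB = 19.4 kN.
A_BC = 433.7 mm².
σ_BC = N_BC/A_BC = 32800/433.7 = 75.62 MPa.

75.6 MPa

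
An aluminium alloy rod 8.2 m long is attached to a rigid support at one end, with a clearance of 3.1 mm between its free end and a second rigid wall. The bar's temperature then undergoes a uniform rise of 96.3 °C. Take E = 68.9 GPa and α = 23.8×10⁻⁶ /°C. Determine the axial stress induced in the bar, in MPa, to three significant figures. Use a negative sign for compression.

-132 MPa

Free thermal expansion αLΔT = 23.8e-6 · 8200 · 96.3 = 18.79 mm.
The walls engage after the gap closes; constrained expansion = 18.79 − 3.1 = 15.69 mm.
The walls impose strain ε = −(15.69)/8200 = -1.9139e-03; σ = Eε = 68900 · -1.9139e-03 = -131.9 MPa.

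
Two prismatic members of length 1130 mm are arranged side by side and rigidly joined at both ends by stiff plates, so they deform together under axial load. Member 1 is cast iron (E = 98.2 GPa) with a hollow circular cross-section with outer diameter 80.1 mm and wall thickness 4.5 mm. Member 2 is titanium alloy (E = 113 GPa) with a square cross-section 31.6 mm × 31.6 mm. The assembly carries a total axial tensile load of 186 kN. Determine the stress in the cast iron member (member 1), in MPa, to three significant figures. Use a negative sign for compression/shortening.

83.9 MPa

A_1 = 1069 mm².
A_2 = 998.6 mm².
Equal strain + equilibrium ⇒ each member carries load in proportion to AE: A₁E₁ = 105000000 N, A₂E₂ = 112800000 N, ΣAE = 217800000 N.
σ₁ = P·E₁/ΣAE = 186000·98200/217800000 = 83.87 MPa.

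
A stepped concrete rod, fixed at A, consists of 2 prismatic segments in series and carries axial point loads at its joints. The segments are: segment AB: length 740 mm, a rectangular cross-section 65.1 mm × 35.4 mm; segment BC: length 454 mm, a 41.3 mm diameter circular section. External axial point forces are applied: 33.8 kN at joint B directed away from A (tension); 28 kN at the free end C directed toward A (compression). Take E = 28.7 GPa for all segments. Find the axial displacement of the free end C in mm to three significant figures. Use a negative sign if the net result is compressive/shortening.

Internal axial forces (sectioning from the free end, tension +): N_BC = -28 kN, N_AB = 5.8 kN.
A_AB = 2305 mm².
A_BC = 1340 mm².
δ_AB = 5800·740/(2305·28700) = 0.06489 mm
δ_BC = -28000·454/(1340·28700) = -0.3306 mm
δ = Σδ_i = -0.2657 mm.

-0.266 mm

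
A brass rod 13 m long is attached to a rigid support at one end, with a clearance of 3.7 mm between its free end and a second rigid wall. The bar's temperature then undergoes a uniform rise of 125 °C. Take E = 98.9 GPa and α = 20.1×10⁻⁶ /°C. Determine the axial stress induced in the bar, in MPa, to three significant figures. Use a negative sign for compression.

Free thermal expansion αLΔT = 20.1e-6 · 13000 · 125 = 32.66 mm.
The walls engage after the gap closes; constrained expansion = 32.66 − 3.7 = 28.96 mm.
The walls impose strain ε = −(28.96)/13000 = -2.2279e-03; σ = Eε = 98900 · -2.2279e-03 = -220.3 MPa.

-220 MPa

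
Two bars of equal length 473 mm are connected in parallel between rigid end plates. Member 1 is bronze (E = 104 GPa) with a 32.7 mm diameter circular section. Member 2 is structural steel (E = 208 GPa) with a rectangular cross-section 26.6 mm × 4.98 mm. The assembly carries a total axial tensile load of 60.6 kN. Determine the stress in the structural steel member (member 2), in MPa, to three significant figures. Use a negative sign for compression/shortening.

A_1 = 839.8 mm².
A_2 = 132.5 mm².
Equal strain + equilibrium ⇒ each member carries load in proportion to AE: A₁E₁ = 87340000 N, A₂E₂ = 27550000 N, ΣAE = 114900000 N.
σ₂ = P·E₂/ΣAE = 60600·208000/114900000 = 109.7 MPa.

110 MPa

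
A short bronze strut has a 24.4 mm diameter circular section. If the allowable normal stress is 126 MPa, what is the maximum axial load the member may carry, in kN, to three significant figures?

58.9 kN

A = 467.6 mm².
P_max = σ_allow · A = 126 · 467.6 = 58920 N = 58.92 kN.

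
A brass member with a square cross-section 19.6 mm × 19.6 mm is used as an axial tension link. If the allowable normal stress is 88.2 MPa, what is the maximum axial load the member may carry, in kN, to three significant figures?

33.9 kN

A = 384.2 mm².
P_max = σ_allow · A = 88.2 · 384.2 = 33880 N = 33.88 kN.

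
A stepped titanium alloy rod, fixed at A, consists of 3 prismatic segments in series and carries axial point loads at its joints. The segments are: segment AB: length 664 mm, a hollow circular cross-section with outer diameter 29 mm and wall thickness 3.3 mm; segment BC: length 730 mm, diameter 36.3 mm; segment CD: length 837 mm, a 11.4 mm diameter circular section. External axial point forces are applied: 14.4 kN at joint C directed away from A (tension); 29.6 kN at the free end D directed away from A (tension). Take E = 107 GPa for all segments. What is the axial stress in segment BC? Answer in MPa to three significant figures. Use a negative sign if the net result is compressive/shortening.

Internal axial forces (sectioning from the free end, tension +): N_CD = 29.6 kN, N_BC = 44 kN, N_AB = 44 kN.
A_BC = 1035 mm².
σ_BC = N_BC/A_BC = 44000/1035 = 42.52 MPa.

42.5 MPa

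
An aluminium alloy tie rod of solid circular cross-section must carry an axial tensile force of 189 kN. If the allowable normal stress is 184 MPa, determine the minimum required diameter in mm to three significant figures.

Required area A ≥ P/σ_allow = 189000/184 = 1027 mm².
For a solid circular section, d ≥ √(4A/π) = 36.16 mm.

36.2 mm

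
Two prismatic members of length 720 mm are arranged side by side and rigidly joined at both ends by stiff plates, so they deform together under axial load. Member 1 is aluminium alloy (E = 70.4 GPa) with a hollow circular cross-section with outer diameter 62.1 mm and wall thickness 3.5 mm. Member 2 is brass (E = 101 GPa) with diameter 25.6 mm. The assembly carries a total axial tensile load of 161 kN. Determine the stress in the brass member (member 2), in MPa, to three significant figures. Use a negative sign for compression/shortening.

167 MPa

A_1 = 644.3 mm².
A_2 = 514.7 mm².
Equal strain + equilibrium ⇒ each member carries load in proportion to AE: A₁E₁ = 45360000 N, A₂E₂ = 51990000 N, ΣAE = 97350000 N.
σ₂ = P·E₂/ΣAE = 161000·101000/97350000 = 167 MPa.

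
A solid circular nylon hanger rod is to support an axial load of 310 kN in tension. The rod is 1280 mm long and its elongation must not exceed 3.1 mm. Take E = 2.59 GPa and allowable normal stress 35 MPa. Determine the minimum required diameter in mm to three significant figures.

Required area A ≥ P/σ_allow = 310000/35 = 8857 mm².
For a solid circular section, d ≥ √(4A/π) = 106.2 mm.
Elongation limit: A ≥ PL/(Eδ_allow) = 310000·1280/(2590·3.1) = 49420 mm² ⇒ d ≥ 250.8 mm.
The elongation limit governs.

251 mm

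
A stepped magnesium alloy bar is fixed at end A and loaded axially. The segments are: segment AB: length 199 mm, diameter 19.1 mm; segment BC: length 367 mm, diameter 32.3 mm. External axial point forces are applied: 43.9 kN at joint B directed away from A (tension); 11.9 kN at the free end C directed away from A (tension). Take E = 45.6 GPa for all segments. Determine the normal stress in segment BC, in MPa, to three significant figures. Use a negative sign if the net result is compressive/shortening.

14.5 MPa

Internal axial forces (sectioning from the free end, tension +): N_BC = 11.9 kN, N_AB = 55.8 kN.
A_BC = 819.4 mm².
σ_BC = N_BC/A_BC = 11900/819.4 = 14.52 MPa.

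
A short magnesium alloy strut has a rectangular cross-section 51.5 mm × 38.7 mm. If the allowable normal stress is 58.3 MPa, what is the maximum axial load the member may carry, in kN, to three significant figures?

116 kN

A = 1993 mm².
P_max = σ_allow · A = 58.3 · 1993 = 116200 N = 116.2 kN.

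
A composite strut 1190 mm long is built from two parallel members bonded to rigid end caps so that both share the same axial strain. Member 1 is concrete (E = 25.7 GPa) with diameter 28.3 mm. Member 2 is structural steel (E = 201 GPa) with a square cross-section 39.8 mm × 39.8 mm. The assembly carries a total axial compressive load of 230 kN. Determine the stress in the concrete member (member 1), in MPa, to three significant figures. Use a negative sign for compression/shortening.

A_1 = 629 mm².
A_2 = 1584 mm².
Equal strain + equilibrium ⇒ each member carries load in proportion to AE: A₁E₁ = 16170000 N, A₂E₂ = 318400000 N, ΣAE = 334600000 N.
σ₁ = P·E₁/ΣAE = -230000·25700/334600000 = -17.67 MPa.

-17.7 MPa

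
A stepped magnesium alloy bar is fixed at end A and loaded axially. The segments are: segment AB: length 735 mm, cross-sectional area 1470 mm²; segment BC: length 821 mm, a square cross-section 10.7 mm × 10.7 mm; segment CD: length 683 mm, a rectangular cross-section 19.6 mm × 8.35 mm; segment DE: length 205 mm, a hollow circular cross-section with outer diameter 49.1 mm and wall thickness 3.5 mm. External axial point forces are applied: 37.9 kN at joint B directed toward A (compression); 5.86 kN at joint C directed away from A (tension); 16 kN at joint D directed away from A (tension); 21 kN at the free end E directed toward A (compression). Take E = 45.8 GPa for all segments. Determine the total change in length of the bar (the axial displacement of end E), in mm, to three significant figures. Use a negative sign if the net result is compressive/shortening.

-0.913 mm

Internal axial forces (sectioning from the free end, tension +): N_DE = -21 kN, N_CD = -5 kN, N_BC = 0.86 kN, N_AB = -37.04 kN.
A_BC = 114.5 mm².
A_CD = 163.7 mm².
A_DE = 501.4 mm².
δ_AB = -37040·735/(1470·45800) = -0.4044 mm
δ_BC = 860·821/(114.5·45800) = 0.1347 mm
δ_CD = -5000·683/(163.7·45800) = -0.4556 mm
δ_DE = -21000·205/(501.4·45800) = -0.1875 mm
δ = Σδ_i = -0.9128 mm.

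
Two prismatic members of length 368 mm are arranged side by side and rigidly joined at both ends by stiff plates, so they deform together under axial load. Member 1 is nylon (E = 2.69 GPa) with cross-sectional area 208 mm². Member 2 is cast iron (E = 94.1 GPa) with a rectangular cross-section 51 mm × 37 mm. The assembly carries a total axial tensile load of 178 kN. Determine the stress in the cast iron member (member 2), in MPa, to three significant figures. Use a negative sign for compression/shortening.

A_2 = 1887 mm².
Equal strain + equilibrium ⇒ each member carries load in proportion to AE: A₁E₁ = 559500 N, A₂E₂ = 177600000 N, ΣAE = 178100000 N.
σ₂ = P·E₂/ΣAE = 178000·94100/178100000 = 94.03 MPa.

94.0 MPa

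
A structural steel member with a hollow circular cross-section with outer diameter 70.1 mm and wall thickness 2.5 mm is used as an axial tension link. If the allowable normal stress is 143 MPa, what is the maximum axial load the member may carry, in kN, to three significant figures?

75.9 kN

A = 530.9 mm².
P_max = σ_allow · A = 143 · 530.9 = 75920 N = 75.92 kN.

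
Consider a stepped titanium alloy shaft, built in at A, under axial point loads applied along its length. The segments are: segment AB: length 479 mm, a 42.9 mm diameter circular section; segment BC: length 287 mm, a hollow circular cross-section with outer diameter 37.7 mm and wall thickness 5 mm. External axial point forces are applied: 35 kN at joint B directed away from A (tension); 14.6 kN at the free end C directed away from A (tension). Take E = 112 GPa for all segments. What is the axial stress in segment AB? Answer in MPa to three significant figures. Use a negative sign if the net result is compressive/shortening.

34.3 MPa

Internal axial forces (sectioning from the free end, tension +): N_BC = 14.6 kN, N_AB = 49.6 kN.
A_AB = 1445 mm².
σ_AB = N_AB/A_AB = 49600/1445 = 34.31 MPa.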